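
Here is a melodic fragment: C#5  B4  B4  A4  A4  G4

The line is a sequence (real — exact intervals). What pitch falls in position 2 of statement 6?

Grouping in 2s, the 2nd note of each cell is B4, A4, G4.
Carrying that down a 2nd forward: F4 → Eb4 → Db4.

Db4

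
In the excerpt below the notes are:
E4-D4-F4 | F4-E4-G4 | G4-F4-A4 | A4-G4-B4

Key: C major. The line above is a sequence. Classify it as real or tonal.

tonal

Every note is diatonic to C major.
Cell 1 has -2 semitones from note 1 to 2, but cell 2 has -1 — the interval quality changes while the contour stays the same, which is the hallmark of a tonal sequence.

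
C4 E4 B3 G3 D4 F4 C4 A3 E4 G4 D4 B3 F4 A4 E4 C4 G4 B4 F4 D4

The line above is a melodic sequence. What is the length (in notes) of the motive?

Try groups of 4 (5 cells in 20 notes):
C4 E4 B3 G3 | D4 F4 C4 A3 | E4 G4 D4 B3 | F4 A4 E4 C4 | G4 B4 F4 D4
Each cell is the previous one up a 2nd — so the unit is 4 notes.

4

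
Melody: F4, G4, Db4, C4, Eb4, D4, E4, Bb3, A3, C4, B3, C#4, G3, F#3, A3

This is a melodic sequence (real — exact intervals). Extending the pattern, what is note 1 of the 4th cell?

Grouping in 5s, the 1st note of each cell is F4, D4, B3.
From B3, down a 3rd gives G#3.

G#3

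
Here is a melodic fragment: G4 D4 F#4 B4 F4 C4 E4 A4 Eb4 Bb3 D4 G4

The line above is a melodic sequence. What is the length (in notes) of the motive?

4

Try groups of 4 (3 cells in 12 notes):
G4 D4 F#4 B4 | F4 C4 E4 A4 | Eb4 Bb3 D4 G4
That's a consistent down a 2nd shift per cell, and no other grouping gives one.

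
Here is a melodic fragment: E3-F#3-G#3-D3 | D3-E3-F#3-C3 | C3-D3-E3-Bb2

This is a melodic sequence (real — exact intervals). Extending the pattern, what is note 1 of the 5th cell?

Ab2

With 4-note cells, note 1 of each statement runs E3, D3, C3.
Carrying that down a 2nd forward: Bb2 → Ab2.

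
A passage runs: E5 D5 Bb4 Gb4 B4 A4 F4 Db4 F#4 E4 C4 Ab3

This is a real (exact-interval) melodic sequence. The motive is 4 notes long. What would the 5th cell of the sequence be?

Unit = 4 notes; the statements start on E5, B4, F#4, moving down a 4th each time.
Extending down a 4th: C#4 → G#3.
So cell 5 is G#3 F#3 D3 Bb2.

G#3 F#3 D3 Bb2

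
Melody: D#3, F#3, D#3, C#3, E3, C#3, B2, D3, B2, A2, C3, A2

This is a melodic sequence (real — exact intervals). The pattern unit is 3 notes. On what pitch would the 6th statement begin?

Unit = 3 notes; the statements start on D#3, C#3, B2, A2, moving down a 2nd each time.
Extending the heads down a 2nd: G2 → F2.

F2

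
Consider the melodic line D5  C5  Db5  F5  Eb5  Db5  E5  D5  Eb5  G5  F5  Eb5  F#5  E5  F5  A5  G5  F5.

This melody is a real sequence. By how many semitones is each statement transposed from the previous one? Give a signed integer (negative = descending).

With a 6-note motive the entries are D5, E5, F#5, each up a 2nd from the previous.
D5 to E5 spans +2 semitones.

2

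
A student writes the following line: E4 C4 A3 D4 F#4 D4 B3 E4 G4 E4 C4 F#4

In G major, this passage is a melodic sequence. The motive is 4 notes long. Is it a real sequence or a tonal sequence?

Every note is diatonic to G major.
Cell 1 has -4 semitones from note 1 to 2, but cell 3 has -3 — the interval quality changes while the contour stays the same, which is the hallmark of a tonal sequence.

tonal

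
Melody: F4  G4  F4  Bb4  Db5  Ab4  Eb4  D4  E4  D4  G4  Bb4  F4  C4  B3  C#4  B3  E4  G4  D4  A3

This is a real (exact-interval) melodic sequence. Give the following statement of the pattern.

G#3 A#3 G#3 C#4 E4 B3 F#3

Taking 7-note groups, the heads are F4, D4, B3: the pattern moves down a 3rd.
From G#3 the exact shape gives G#3 A#3 G#3 C#4 E4 B3 F#3.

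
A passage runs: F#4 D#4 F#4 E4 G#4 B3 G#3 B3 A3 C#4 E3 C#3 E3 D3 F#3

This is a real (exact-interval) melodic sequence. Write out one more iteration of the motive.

A2 F#2 A2 G2 B2

The 5-note cells begin on F#4, B3, E3 — each down a 5th from the last.
From A2 the exact shape gives A2 F#2 A2 G2 B2.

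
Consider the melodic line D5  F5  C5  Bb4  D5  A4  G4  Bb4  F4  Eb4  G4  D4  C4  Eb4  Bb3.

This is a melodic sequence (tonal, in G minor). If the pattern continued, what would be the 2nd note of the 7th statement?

A3

The unit is 3 notes. Position-2 pitches of the 5 shown cells: F5, D5, Bb4, G4, Eb4.
Each moves down a 3rd. Continuing: C4 → A3.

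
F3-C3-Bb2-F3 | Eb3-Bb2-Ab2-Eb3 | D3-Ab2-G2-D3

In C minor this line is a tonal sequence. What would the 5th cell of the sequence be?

Bb2 F2 Eb2 Bb2

The 4-note cells begin on F3, Eb3, D3 — each down a 2nd from the last.
Extending down a 2nd: C3 → Bb2.
So cell 5 is Bb2 F2 Eb2 Bb2.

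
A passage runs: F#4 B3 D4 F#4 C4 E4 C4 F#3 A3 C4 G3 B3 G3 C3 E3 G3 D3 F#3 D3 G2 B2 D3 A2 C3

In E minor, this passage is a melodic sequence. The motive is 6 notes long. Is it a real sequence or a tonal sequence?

Every note is diatonic to E minor.
Cell 1 has -7 semitones from note 1 to 2, but cell 2 has -6 — the interval quality changes while the contour stays the same, which is the hallmark of a tonal sequence.

tonal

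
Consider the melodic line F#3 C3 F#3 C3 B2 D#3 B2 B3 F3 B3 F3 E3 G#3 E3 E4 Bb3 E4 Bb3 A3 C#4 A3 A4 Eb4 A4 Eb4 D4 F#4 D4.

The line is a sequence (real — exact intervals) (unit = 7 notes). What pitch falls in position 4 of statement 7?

Gb5

The unit is 7 notes. Position-4 pitches of the 4 shown cells: C3, F3, Bb3, Eb4.
Extending up a 4th: Ab4 → Db5 → Gb5.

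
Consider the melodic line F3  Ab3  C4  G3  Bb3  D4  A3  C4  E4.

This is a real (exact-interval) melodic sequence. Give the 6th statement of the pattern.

D#4 F#4 A#4

The 3-note cells begin on F3, G3, A3 — each up a 2nd from the last.
Continuing the starts: B3 → C#4 → D#4.
From D#4 the exact shape gives D#4 F#4 A#4.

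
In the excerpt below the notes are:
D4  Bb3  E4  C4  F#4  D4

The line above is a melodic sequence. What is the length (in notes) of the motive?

There are 6 notes; a 2-note unit gives 3 cells:
D4 Bb3 | E4 C4 | F#4 D4
That's a consistent up a 2nd shift per cell, and no other grouping gives one.

2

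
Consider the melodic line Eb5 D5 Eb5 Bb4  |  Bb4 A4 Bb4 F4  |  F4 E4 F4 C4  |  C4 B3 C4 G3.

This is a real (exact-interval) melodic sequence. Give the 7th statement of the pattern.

A2 G#2 A2 E2

Unit = 4 notes; the statements start on Eb5, Bb4, F4, C4, moving down a 4th each time.
Continuing the starts: G3 → D3 → A2.
From A2 the exact shape gives A2 G#2 A2 E2.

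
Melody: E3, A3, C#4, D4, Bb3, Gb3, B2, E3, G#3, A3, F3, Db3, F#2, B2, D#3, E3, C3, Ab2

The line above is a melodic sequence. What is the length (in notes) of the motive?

6

Try groups of 6 (3 cells in 18 notes):
E3 A3 C#4 D4 Bb3 Gb3 | B2 E3 G#3 A3 F3 Db3 | F#2 B2 D#3 E3 C3 Ab2
That's a consistent down a 4th shift per cell, and no other grouping gives one.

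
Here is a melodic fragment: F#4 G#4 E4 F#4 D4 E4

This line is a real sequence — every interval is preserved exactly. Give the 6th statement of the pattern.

Taking 2-note groups, the heads are F#4, E4, D4: the pattern moves down a 2nd.
Carrying on: C4 → Bb3 → Ab3.
From Ab3 the exact shape gives Ab3 Bb3.

Ab3 Bb3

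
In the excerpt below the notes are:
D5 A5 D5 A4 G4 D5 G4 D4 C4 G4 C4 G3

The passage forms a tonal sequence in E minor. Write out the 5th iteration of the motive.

B2 F#3 B2 F#2

Taking 4-note groups, the heads are D5, G4, C4: the pattern moves down a 5th.
Extending down a 5th: F#3 → B2.
So cell 5 is B2 F#3 B2 F#2.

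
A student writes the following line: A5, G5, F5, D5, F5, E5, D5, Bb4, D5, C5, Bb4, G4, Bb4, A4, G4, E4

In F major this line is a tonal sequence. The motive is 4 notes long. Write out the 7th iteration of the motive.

C4 Bb3 A3 F3

Unit = 4 notes; the statements start on A5, F5, D5, Bb4, moving down a 3rd each time.
Extending down a 3rd: G4 → E4 → C4.
So cell 7 is C4 Bb3 A3 F3.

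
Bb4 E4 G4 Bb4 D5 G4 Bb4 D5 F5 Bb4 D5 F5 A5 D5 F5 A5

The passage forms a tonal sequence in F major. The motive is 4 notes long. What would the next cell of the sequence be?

Taking 4-note groups, the heads are Bb4, D5, F5, A5: the pattern moves up a 3rd.
From C6 the diatonic shape gives C6 F5 A5 C6.

C6 F5 A5 C6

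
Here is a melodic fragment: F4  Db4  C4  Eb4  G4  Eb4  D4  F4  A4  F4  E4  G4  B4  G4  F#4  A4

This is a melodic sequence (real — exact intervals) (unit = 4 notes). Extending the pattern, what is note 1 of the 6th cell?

D#5

With 4-note cells, note 1 of each statement runs F4, G4, A4, B4.
Carrying that up a 2nd forward: C#5 → D#5.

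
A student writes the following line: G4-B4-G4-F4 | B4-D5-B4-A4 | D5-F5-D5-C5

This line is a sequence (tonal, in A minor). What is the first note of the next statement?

Unit = 4 notes; the statements start on G4, B4, D5, moving up a 3rd each time.
One more step up a 3rd gives F5.

F5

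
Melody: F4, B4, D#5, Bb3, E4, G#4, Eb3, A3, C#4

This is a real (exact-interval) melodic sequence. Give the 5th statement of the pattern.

Taking 3-note groups, the heads are F4, Bb3, Eb3: the pattern moves down a 5th.
Continuing the starts: Ab2 → Db2.
From Db2 the exact shape gives Db2 G2 B2.

Db2 G2 B2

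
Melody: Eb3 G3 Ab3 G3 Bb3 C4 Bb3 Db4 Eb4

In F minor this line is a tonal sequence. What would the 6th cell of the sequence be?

Taking 3-note groups, the heads are Eb3, G3, Bb3: the pattern moves up a 3rd.
Carrying on: Db4 → F4 → Ab4.
Statement 6 starts on Ab4 and keeps the same diatonic contour: Ab4 C5 Db5.

Ab4 C5 Db5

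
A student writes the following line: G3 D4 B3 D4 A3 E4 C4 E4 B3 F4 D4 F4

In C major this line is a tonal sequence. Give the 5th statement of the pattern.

D4 A4 F4 A4

Unit = 4 notes; the statements start on G3, A3, B3, moving up a 2nd each time.
Extending up a 2nd: C4 → D4.
From D4 the diatonic shape gives D4 A4 F4 A4.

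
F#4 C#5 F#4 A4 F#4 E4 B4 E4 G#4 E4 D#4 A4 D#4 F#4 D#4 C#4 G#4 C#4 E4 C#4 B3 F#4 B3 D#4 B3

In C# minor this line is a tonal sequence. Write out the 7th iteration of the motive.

Taking 5-note groups, the heads are F#4, E4, D#4, C#4, B3: the pattern moves down a 2nd.
Extending down a 2nd: A3 → G#3.
So cell 7 is G#3 D#4 G#3 B3 G#3.

G#3 D#4 G#3 B3 G#3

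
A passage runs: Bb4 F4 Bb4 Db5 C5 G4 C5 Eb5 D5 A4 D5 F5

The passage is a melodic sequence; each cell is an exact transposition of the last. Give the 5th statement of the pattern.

The 4-note cells begin on Bb4, C5, D5 — each up a 2nd from the last.
Extending up a 2nd: E5 → F#5.
From F#5 the exact shape gives F#5 C#5 F#5 A5.

F#5 C#5 F#5 A5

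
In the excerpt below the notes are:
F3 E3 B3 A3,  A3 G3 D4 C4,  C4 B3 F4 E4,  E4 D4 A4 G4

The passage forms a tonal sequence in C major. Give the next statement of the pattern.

Taking 4-note groups, the heads are F3, A3, C4, E4: the pattern moves up a 3rd.
From G4 the diatonic shape gives G4 F4 C5 B4.

G4 F4 C5 B4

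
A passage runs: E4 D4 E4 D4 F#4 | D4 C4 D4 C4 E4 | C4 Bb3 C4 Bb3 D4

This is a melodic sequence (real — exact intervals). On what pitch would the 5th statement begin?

Taking 5-note groups, the heads are E4, D4, C4: the pattern moves down a 2nd.
Continuing: Bb3 → Ab3. Statement 5 starts on Ab3.

Ab3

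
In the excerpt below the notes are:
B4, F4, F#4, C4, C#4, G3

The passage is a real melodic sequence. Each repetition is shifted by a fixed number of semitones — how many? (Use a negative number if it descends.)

-5

The 2-note cells begin on B4, F#4, C#4 — each down a 4th from the last.
B4 to F#4 spans -5 semitones.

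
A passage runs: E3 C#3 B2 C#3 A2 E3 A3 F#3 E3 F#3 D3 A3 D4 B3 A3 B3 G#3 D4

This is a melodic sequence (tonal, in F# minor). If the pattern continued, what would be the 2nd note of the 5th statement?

A4

With 6-note cells, note 2 of each statement runs C#3, F#3, B3.
Extending up a 4th: E4 → A4.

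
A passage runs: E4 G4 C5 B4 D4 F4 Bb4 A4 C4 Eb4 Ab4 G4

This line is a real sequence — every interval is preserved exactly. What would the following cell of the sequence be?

Bb3 Db4 Gb4 F4

With a 4-note motive the entries are E4, D4, C4, each down a 2nd from the previous.
From Bb3 the exact shape gives Bb3 Db4 Gb4 F4.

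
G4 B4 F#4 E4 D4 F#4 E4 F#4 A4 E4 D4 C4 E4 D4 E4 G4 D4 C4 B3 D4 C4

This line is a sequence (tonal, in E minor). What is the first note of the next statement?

With a 7-note motive the entries are G4, F#4, E4, each down a 2nd from the previous.
The next head, down a 2nd from E4, is D4.

D4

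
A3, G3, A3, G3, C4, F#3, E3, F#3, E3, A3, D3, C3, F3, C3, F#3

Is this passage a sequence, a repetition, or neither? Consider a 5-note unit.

Note 3 of cell 3 is F3; if this were a sequence it would be D3. No unit length gives a consistent transposition pattern.

neither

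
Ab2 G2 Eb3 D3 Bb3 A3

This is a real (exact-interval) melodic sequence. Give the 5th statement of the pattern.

C5 B4

The 2-note cells begin on Ab2, Eb3, Bb3 — each up a 5th from the last.
Carrying on: F4 → C5.
So cell 5 is C5 B4.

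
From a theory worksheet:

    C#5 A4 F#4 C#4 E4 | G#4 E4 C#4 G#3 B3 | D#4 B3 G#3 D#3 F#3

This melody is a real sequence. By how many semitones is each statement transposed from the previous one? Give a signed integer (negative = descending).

Taking 5-note groups, the heads are C#5, G#4, D#4: the pattern moves down a 4th.
Counting half-steps from C#5 to G#4: -5.

-5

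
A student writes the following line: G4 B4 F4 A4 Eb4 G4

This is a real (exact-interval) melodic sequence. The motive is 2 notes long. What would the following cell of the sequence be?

Unit = 2 notes; the statements start on G4, F4, Eb4, moving down a 2nd each time.
So cell 4 is Db4 F4.

Db4 F4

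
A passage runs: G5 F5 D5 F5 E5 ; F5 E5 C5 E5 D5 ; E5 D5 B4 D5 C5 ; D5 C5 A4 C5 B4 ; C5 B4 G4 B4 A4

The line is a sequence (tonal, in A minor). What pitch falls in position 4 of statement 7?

The unit is 5 notes. Position-4 pitches of the 5 shown cells: F5, E5, D5, C5, B4.
Carrying that down a 2nd forward: A4 → G4.

G4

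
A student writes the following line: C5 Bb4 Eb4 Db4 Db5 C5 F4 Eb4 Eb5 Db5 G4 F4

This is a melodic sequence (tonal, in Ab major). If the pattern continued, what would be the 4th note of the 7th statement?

C5

Grouping in 4s, the 4th note of each cell is Db4, Eb4, F4.
Each moves up a 2nd. Continuing: G4 → Ab4 → Bb4 → C5.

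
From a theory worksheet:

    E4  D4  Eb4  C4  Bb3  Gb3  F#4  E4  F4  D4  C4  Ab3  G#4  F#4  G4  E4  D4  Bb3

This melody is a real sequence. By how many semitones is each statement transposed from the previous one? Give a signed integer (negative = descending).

2

With a 6-note motive the entries are E4, F#4, G#4, each up a 2nd from the previous.
E4 to F#4 spans +2 semitones.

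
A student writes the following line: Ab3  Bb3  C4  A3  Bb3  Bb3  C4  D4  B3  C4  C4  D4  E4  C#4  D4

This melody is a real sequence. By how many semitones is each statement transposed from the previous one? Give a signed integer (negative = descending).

With a 5-note motive the entries are Ab3, Bb3, C4, each up a 2nd from the previous.
Ab3 to Bb3 spans +2 semitones.

2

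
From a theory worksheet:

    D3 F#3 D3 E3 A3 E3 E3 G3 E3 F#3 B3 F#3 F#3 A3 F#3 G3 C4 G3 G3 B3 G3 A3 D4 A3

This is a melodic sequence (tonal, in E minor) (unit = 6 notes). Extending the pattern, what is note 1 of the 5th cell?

A3

With 6-note cells, note 1 of each statement runs D3, E3, F#3, G3.
One more up a 2nd gives A3.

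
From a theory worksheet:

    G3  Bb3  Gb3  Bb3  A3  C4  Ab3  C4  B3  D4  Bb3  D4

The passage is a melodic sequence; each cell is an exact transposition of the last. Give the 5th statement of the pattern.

The 4-note cells begin on G3, A3, B3 — each up a 2nd from the last.
Extending up a 2nd: C#4 → D#4.
Statement 5 starts on D#4 and keeps the same exact contour: D#4 F#4 D4 F#4.

D#4 F#4 D4 F#4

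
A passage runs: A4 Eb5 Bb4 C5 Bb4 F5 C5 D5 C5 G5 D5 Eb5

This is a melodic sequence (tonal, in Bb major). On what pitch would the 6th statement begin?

F5

The 4-note cells begin on A4, Bb4, C5 — each up a 2nd from the last.
Extending the heads up a 2nd: D5 → Eb5 → F5.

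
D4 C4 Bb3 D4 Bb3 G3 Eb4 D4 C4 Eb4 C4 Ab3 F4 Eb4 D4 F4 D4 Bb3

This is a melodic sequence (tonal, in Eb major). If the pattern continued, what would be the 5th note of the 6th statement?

G4

Grouping in 6s, the 5th note of each cell is Bb3, C4, D4.
Each moves up a 2nd. Continuing: Eb4 → F4 → G4.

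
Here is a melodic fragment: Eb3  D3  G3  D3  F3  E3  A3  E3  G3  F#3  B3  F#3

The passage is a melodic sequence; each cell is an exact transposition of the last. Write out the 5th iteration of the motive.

Taking 4-note groups, the heads are Eb3, F3, G3: the pattern moves up a 2nd.
Extending up a 2nd: A3 → B3.
Statement 5 starts on B3 and keeps the same exact contour: B3 A#3 D#4 A#3.

B3 A#3 D#4 A#3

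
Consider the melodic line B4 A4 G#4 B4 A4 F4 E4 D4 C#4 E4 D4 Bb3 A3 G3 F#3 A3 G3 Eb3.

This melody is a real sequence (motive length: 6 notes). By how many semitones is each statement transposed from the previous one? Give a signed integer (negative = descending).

-7

Unit = 6 notes; the statements start on B4, E4, A3, moving down a 5th each time.
Counting half-steps from B4 to E4: -7.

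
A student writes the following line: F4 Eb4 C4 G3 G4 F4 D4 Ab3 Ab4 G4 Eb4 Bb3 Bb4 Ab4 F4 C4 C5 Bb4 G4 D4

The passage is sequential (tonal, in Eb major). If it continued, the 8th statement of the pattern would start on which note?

F5

With a 4-note motive the entries are F4, G4, Ab4, Bb4, C5, each up a 2nd from the previous.
Extending the heads up a 2nd: D5 → Eb5 → F5.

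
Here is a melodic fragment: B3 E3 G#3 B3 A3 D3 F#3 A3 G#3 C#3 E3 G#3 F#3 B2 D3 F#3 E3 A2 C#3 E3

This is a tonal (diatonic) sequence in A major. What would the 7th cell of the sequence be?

Taking 4-note groups, the heads are B3, A3, G#3, F#3, E3: the pattern moves down a 2nd.
Extending down a 2nd: D3 → C#3.
From C#3 the diatonic shape gives C#3 F#2 A2 C#3.

C#3 F#2 A2 C#3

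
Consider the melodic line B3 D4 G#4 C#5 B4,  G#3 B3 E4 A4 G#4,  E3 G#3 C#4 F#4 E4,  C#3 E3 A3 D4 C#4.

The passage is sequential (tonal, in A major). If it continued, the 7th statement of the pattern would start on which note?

D2

Unit = 5 notes; the statements start on B3, G#3, E3, C#3, moving down a 3rd each time.
Extending the heads down a 3rd: A2 → F#2 → D2.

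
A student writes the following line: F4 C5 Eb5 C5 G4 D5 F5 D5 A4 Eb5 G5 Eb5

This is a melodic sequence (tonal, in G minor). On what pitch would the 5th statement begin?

C5

Taking 4-note groups, the heads are F4, G4, A4: the pattern moves up a 2nd.
Continuing: Bb4 → C5. Statement 5 starts on C5.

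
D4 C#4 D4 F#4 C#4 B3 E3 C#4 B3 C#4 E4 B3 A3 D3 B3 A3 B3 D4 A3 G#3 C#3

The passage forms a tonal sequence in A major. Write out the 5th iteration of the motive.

Unit = 7 notes; the statements start on D4, C#4, B3, moving down a 2nd each time.
Carrying on: A3 → G#3.
From G#3 the diatonic shape gives G#3 F#3 G#3 B3 F#3 E3 A2.

G#3 F#3 G#3 B3 F#3 E3 A2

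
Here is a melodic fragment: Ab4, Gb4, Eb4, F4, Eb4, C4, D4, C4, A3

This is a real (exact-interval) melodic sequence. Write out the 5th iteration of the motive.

The 3-note cells begin on Ab4, F4, D4 — each down a 3rd from the last.
Carrying on: B3 → G#3.
Statement 5 starts on G#3 and keeps the same exact contour: G#3 F#3 D#3.

G#3 F#3 D#3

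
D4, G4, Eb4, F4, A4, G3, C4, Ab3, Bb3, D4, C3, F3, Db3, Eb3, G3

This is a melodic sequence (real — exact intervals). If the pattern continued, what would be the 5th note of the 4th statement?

Grouping in 5s, the 5th note of each cell is A4, D4, G3.
From G3, down a 5th gives C3.

C3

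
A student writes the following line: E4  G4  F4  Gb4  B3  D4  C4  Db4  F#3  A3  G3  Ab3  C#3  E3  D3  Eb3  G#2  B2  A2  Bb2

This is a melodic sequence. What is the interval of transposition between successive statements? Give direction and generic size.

With a 4-note motive the entries are E4, B3, F#3, C#3, G#2, each down a 4th from the previous.
E4 to B3 is down a 4th.

down a 4th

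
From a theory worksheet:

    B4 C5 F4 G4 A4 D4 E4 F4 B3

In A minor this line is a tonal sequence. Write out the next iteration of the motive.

C4 D4 G3

With a 3-note motive the entries are B4, G4, E4, each down a 3rd from the previous.
From C4 the diatonic shape gives C4 D4 G3.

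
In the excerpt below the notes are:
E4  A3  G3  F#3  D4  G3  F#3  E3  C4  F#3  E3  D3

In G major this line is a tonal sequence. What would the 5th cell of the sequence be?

Unit = 4 notes; the statements start on E4, D4, C4, moving down a 2nd each time.
Extending down a 2nd: B3 → A3.
From A3 the diatonic shape gives A3 D3 C3 B2.

A3 D3 C3 B2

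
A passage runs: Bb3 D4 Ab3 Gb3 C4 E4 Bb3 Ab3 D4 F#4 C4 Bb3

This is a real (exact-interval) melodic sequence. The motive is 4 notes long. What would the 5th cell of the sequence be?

F#4 A#4 E4 D4

Taking 4-note groups, the heads are Bb3, C4, D4: the pattern moves up a 2nd.
Carrying on: E4 → F#4.
Statement 5 starts on F#4 and keeps the same exact contour: F#4 A#4 E4 D4.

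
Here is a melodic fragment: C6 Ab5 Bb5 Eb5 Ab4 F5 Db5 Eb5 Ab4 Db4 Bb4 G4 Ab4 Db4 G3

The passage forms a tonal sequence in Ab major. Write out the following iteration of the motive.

Unit = 5 notes; the statements start on C6, F5, Bb4, moving down a 5th each time.
So cell 4 is Eb4 C4 Db4 G3 C3.

Eb4 C4 Db4 G3 C3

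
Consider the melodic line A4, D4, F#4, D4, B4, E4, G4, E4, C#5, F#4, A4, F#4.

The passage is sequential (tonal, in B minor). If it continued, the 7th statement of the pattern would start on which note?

G5

The 4-note cells begin on A4, B4, C#5 — each up a 2nd from the last.
Continuing: D5 → E5 → F#5 → G5. Statement 7 starts on G5.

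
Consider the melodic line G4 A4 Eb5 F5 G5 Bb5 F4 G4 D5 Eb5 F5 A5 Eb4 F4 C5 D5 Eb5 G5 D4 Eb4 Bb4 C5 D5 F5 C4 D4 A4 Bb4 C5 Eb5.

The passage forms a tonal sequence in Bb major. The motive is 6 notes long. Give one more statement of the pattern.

Bb3 C4 G4 A4 Bb4 D5

Unit = 6 notes; the statements start on G4, F4, Eb4, D4, C4, moving down a 2nd each time.
Statement 6 starts on Bb3 and keeps the same diatonic contour: Bb3 C4 G4 A4 Bb4 D5.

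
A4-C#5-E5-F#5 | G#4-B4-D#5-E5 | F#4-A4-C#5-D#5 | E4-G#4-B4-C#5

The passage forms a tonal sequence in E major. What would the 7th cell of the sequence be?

Unit = 4 notes; the statements start on A4, G#4, F#4, E4, moving down a 2nd each time.
Continuing the starts: D#4 → C#4 → B3.
From B3 the diatonic shape gives B3 D#4 F#4 G#4.

B3 D#4 F#4 G#4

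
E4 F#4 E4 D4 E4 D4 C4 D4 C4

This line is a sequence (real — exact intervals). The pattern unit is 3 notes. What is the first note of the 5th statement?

Unit = 3 notes; the statements start on E4, D4, C4, moving down a 2nd each time.
Continuing: Bb3 → Ab3. Statement 5 starts on Ab3.

Ab3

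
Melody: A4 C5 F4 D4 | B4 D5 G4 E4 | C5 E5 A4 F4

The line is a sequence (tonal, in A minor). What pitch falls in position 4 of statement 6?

The unit is 4 notes. Position-4 pitches of the 3 shown cells: D4, E4, F4.
Each moves up a 2nd. Continuing: G4 → A4 → B4.

B4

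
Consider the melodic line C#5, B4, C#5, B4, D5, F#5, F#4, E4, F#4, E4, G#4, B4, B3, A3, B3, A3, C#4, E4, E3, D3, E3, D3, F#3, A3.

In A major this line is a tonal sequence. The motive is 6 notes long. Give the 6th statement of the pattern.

With a 6-note motive the entries are C#5, F#4, B3, E3, each down a 5th from the previous.
Continuing the starts: A2 → D2.
From D2 the diatonic shape gives D2 C#2 D2 C#2 E2 G#2.

D2 C#2 D2 C#2 E2 G#2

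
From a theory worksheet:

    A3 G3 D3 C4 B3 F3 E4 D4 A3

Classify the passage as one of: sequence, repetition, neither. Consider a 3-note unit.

Each 3-note cell is the previous one transposed up a 3rd.

sequence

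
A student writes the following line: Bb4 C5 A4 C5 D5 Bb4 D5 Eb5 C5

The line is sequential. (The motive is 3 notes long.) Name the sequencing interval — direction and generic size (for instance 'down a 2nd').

Unit = 3 notes; the statements start on Bb4, C5, D5, moving up a 2nd each time.
From Bb4 to C5: up a 2nd.

up a 2nd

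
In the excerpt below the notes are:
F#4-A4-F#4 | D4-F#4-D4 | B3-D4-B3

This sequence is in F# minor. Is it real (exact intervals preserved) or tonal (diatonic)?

tonal

Every note is diatonic to F# minor.
Cell 1 has +3 semitones from note 1 to 2, but cell 2 has +4 — the interval quality changes while the contour stays the same, which is the hallmark of a tonal sequence.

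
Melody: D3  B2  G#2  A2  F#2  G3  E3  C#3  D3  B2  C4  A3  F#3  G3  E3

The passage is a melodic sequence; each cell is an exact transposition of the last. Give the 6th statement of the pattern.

Eb5 C5 A4 Bb4 G4

The 5-note cells begin on D3, G3, C4 — each up a 4th from the last.
Extending up a 4th: F4 → Bb4 → Eb5.
From Eb5 the exact shape gives Eb5 C5 A4 Bb4 G4.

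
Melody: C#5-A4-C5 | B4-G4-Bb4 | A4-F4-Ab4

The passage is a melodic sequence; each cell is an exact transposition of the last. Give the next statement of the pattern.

The 3-note cells begin on C#5, B4, A4 — each down a 2nd from the last.
From G4 the exact shape gives G4 Eb4 Gb4.

G4 Eb4 Gb4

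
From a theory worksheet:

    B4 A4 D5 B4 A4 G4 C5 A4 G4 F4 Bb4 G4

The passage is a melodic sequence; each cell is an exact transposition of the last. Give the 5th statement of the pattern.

Eb4 Db4 Gb4 Eb4

With a 4-note motive the entries are B4, A4, G4, each down a 2nd from the previous.
Extending down a 2nd: F4 → Eb4.
From Eb4 the exact shape gives Eb4 Db4 Gb4 Eb4.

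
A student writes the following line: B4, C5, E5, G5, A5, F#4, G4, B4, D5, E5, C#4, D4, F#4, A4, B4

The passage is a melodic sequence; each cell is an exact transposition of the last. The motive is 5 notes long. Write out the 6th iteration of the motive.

A#2 B2 D#3 F#3 G#3

Unit = 5 notes; the statements start on B4, F#4, C#4, moving down a 4th each time.
Carrying on: G#3 → D#3 → A#2.
From A#2 the exact shape gives A#2 B2 D#3 F#3 G#3.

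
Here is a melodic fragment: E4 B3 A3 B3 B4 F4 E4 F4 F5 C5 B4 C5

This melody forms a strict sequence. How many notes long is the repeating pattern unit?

Try groups of 4 (3 cells in 12 notes):
E4 B3 A3 B3 | B4 F4 E4 F4 | F5 C5 B4 C5
Each cell is the previous one up a 5th — so the unit is 4 notes.

4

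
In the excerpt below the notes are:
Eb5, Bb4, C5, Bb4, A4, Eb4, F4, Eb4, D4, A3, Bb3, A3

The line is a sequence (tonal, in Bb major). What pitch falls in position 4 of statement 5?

The unit is 4 notes. Position-4 pitches of the 3 shown cells: Bb4, Eb4, A3.
Each moves down a 5th. Continuing: D3 → G2.

G2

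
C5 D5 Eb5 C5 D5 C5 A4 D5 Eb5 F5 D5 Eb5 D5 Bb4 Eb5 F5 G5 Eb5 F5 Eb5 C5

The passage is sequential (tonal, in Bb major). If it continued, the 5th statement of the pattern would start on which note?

G5

With a 7-note motive the entries are C5, D5, Eb5, each up a 2nd from the previous.
Extending the heads up a 2nd: F5 → G5.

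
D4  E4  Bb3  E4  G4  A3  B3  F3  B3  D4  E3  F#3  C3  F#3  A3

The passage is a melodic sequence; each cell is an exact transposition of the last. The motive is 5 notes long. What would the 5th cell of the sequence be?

F#2 G#2 D2 G#2 B2

Unit = 5 notes; the statements start on D4, A3, E3, moving down a 4th each time.
Carrying on: B2 → F#2.
Statement 5 starts on F#2 and keeps the same exact contour: F#2 G#2 D2 G#2 B2.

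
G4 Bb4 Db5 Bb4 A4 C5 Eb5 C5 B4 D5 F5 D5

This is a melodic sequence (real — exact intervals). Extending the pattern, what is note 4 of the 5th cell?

F#5

With 4-note cells, note 4 of each statement runs Bb4, C5, D5.
Each moves up a 2nd. Continuing: E5 → F#5.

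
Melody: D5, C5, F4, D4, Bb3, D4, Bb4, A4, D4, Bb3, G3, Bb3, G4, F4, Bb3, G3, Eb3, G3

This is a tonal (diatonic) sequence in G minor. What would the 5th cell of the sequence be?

Unit = 6 notes; the statements start on D5, Bb4, G4, moving down a 3rd each time.
Extending down a 3rd: Eb4 → C4.
From C4 the diatonic shape gives C4 Bb3 Eb3 C3 A2 C3.

C4 Bb3 Eb3 C3 A2 C3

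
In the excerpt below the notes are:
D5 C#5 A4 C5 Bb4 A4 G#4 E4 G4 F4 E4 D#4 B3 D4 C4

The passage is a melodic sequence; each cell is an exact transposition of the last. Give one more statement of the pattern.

Taking 5-note groups, the heads are D5, A4, E4: the pattern moves down a 4th.
Statement 4 starts on B3 and keeps the same exact contour: B3 A#3 F#3 A3 G3.

B3 A#3 F#3 A3 G3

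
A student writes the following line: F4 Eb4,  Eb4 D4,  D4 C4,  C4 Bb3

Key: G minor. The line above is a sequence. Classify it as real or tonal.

Every note is diatonic to G minor.
Cell 1 has -2 semitones from note 1 to 2, but cell 2 has -1 — the interval quality changes while the contour stays the same, which is the hallmark of a tonal sequence.

tonal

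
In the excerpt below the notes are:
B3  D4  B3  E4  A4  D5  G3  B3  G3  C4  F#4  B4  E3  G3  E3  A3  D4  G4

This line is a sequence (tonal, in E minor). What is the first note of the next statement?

C3

The 6-note cells begin on B3, G3, E3 — each down a 3rd from the last.
The next head, down a 3rd from E3, is C3.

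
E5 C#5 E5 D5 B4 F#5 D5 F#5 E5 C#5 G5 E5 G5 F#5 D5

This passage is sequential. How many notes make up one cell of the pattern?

5

15 notes total. Splitting into 3 groups of 5:
E5 C#5 E5 D5 B4 | F#5 D5 F#5 E5 C#5 | G5 E5 G5 F#5 D5
Every group is a transposition up a 2nd of the one before; no shorter unit works.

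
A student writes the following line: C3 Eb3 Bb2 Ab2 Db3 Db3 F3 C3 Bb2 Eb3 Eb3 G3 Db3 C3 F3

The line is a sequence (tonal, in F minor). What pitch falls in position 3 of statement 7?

Ab3

Grouping in 5s, the 3rd note of each cell is Bb2, C3, Db3.
Carrying that up a 2nd forward: Eb3 → F3 → G3 → Ab3.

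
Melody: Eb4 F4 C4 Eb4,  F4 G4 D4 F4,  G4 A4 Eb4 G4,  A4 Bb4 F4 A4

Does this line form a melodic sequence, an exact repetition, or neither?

Each 4-note cell is the previous one transposed up a 2nd.

sequence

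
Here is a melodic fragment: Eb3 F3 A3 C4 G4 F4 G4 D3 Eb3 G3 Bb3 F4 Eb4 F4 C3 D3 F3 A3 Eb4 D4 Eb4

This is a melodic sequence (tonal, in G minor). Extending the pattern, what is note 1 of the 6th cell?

G2

Grouping in 7s, the 1st note of each cell is Eb3, D3, C3.
Extending down a 2nd: Bb2 → A2 → G2.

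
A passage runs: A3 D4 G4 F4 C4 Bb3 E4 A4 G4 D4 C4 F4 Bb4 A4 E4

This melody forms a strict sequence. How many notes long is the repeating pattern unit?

5

There are 15 notes; a 5-note unit gives 3 cells:
A3 D4 G4 F4 C4 | Bb3 E4 A4 G4 D4 | C4 F4 Bb4 A4 E4
Every group is a transposition up a 2nd of the one before; no shorter unit works.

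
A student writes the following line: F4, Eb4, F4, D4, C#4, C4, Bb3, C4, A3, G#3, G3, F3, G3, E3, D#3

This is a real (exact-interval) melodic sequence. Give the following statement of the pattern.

Unit = 5 notes; the statements start on F4, C4, G3, moving down a 4th each time.
So cell 4 is D3 C3 D3 B2 A#2.

D3 C3 D3 B2 A#2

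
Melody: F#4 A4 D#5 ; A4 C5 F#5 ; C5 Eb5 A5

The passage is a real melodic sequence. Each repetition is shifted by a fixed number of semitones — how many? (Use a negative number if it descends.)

3

Taking 3-note groups, the heads are F#4, A4, C5: the pattern moves up a 3rd.
Counting half-steps from F#4 to A4: 3.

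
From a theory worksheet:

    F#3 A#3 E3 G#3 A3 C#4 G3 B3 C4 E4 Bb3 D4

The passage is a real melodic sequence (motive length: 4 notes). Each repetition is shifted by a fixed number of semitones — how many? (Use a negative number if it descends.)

The 4-note cells begin on F#3, A3, C4 — each up a 3rd from the last.
F#3→A3 is 57 − 54 = 3 semitones.

3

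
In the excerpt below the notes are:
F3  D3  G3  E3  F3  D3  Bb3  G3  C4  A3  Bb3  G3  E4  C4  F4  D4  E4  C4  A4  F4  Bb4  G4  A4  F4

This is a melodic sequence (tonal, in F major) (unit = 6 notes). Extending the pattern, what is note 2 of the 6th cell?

The unit is 6 notes. Position-2 pitches of the 4 shown cells: D3, G3, C4, F4.
Each moves up a 4th. Continuing: Bb4 → E5.

E5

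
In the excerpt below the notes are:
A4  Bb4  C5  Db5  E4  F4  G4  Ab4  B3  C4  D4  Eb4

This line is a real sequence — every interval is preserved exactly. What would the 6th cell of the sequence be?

G#2 A2 B2 C3

With a 4-note motive the entries are A4, E4, B3, each down a 4th from the previous.
Extending down a 4th: F#3 → C#3 → G#2.
So cell 6 is G#2 A2 B2 C3.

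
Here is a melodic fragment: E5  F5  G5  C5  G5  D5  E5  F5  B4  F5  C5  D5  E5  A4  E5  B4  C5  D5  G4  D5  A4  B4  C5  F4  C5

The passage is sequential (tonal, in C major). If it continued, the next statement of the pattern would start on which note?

G4

The 5-note cells begin on E5, D5, C5, B4, A4 — each down a 2nd from the last.
The next head, down a 2nd from A4, is G4.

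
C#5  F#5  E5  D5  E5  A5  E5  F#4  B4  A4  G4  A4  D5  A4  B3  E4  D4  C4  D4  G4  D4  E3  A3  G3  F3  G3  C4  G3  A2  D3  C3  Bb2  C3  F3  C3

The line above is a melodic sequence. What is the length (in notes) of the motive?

7

There are 35 notes; a 7-note unit gives 5 cells:
C#5 F#5 E5 D5 E5 A5 E5 | F#4 B4 A4 G4 A4 D5 A4 | B3 E4 D4 C4 D4 G4 D4 | E3 A3 G3 F3 G3 C4 G3 | A2 D3 C3 Bb2 C3 F3 C3
Each cell is the previous one down a 5th — so the unit is 7 notes.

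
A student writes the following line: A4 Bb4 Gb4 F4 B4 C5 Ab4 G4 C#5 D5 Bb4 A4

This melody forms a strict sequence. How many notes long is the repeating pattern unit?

There are 12 notes; a 4-note unit gives 3 cells:
A4 Bb4 Gb4 F4 | B4 C5 Ab4 G4 | C#5 D5 Bb4 A4
That's a consistent up a 2nd shift per cell, and no other grouping gives one.

4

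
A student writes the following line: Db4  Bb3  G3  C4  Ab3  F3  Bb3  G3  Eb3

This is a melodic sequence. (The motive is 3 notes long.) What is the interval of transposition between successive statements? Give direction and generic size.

Unit = 3 notes; the statements start on Db4, C4, Bb3, moving down a 2nd each time.
Db4 to C4 is down a 2nd.

down a 2nd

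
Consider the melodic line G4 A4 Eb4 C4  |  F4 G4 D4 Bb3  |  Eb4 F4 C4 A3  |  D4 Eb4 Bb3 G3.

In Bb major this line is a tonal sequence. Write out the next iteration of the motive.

C4 D4 A3 F3

Unit = 4 notes; the statements start on G4, F4, Eb4, D4, moving down a 2nd each time.
Statement 5 starts on C4 and keeps the same diatonic contour: C4 D4 A3 F3.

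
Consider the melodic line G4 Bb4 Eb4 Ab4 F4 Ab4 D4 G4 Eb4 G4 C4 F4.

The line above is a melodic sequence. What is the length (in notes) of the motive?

Try groups of 4 (3 cells in 12 notes):
G4 Bb4 Eb4 Ab4 | F4 Ab4 D4 G4 | Eb4 G4 C4 F4
That's a consistent down a 2nd shift per cell, and no other grouping gives one.

4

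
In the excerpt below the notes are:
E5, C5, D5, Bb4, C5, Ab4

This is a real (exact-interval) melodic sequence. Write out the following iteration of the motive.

Unit = 2 notes; the statements start on E5, D5, C5, moving down a 2nd each time.
From Bb4 the exact shape gives Bb4 Gb4.

Bb4 Gb4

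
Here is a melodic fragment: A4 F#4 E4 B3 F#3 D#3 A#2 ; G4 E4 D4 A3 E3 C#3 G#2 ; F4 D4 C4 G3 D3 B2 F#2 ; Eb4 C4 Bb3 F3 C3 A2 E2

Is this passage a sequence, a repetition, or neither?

Each 7-note cell is the previous one transposed down a 2nd.

sequence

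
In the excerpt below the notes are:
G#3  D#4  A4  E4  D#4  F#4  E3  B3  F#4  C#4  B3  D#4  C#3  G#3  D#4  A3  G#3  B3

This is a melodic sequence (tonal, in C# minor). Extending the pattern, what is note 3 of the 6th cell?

With 6-note cells, note 3 of each statement runs A4, F#4, D#4.
Each moves down a 3rd. Continuing: B3 → G#3 → E3.

E3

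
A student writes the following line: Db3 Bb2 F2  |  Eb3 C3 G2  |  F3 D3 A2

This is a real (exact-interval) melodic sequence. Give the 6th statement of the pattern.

B3 G#3 D#3

With a 3-note motive the entries are Db3, Eb3, F3, each up a 2nd from the previous.
Continuing the starts: G3 → A3 → B3.
From B3 the exact shape gives B3 G#3 D#3.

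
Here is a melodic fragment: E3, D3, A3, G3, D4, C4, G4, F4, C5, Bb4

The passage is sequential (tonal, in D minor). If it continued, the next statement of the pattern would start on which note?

Unit = 2 notes; the statements start on E3, A3, D4, G4, C5, moving up a 4th each time.
The next head, up a 4th from C5, is F5.

F5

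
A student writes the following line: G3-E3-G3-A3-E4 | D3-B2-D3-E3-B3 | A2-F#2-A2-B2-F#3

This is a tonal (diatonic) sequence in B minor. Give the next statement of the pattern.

Taking 5-note groups, the heads are G3, D3, A2: the pattern moves down a 4th.
Statement 4 starts on E2 and keeps the same diatonic contour: E2 C#2 E2 F#2 C#3.

E2 C#2 E2 F#2 C#3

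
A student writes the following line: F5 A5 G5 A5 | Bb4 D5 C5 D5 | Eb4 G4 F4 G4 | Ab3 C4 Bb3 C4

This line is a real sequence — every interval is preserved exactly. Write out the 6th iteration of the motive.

Gb2 Bb2 Ab2 Bb2

With a 4-note motive the entries are F5, Bb4, Eb4, Ab3, each down a 5th from the previous.
Carrying on: Db3 → Gb2.
So cell 6 is Gb2 Bb2 Ab2 Bb2.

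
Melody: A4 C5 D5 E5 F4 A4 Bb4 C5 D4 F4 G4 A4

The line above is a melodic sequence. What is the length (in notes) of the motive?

There are 12 notes; a 4-note unit gives 3 cells:
A4 C5 D5 E5 | F4 A4 Bb4 C5 | D4 F4 G4 A4
That's a consistent down a 3rd shift per cell, and no other grouping gives one.

4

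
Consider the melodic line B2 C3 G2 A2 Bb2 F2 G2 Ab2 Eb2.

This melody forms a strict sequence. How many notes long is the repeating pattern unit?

3

There are 9 notes; a 3-note unit gives 3 cells:
B2 C3 G2 | A2 Bb2 F2 | G2 Ab2 Eb2
Every group is a transposition down a 2nd of the one before; no shorter unit works.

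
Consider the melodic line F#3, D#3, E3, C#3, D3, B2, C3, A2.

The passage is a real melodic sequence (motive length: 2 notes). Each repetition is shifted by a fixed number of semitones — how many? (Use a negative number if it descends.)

-2

Taking 2-note groups, the heads are F#3, E3, D3, C3: the pattern moves down a 2nd.
F#3→E3 is 52 − 54 = -2 semitones.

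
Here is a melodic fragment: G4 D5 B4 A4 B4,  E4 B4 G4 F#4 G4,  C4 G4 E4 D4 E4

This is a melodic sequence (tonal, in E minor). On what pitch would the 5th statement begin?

Unit = 5 notes; the statements start on G4, E4, C4, moving down a 3rd each time.
Extending the heads down a 3rd: A3 → F#3.

F#3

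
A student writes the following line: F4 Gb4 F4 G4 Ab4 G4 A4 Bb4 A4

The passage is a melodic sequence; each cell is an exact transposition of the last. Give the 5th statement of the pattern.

C#5 D5 C#5

The 3-note cells begin on F4, G4, A4 — each up a 2nd from the last.
Carrying on: B4 → C#5.
Statement 5 starts on C#5 and keeps the same exact contour: C#5 D5 C#5.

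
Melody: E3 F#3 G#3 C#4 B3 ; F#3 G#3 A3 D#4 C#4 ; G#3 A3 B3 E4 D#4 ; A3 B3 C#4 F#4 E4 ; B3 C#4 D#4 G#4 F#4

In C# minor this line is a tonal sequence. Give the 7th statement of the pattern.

With a 5-note motive the entries are E3, F#3, G#3, A3, B3, each up a 2nd from the previous.
Carrying on: C#4 → D#4.
From D#4 the diatonic shape gives D#4 E4 F#4 B4 A4.

D#4 E4 F#4 B4 A4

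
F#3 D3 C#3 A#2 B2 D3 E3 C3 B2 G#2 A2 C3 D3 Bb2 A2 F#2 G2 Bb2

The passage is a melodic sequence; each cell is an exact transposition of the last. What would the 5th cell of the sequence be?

Bb2 Gb2 F2 D2 Eb2 Gb2

Unit = 6 notes; the statements start on F#3, E3, D3, moving down a 2nd each time.
Continuing the starts: C3 → Bb2.
So cell 5 is Bb2 Gb2 F2 D2 Eb2 Gb2.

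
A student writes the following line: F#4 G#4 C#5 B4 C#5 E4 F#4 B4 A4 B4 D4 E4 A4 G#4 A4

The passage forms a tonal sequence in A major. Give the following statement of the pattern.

With a 5-note motive the entries are F#4, E4, D4, each down a 2nd from the previous.
From C#4 the diatonic shape gives C#4 D4 G#4 F#4 G#4.

C#4 D4 G#4 F#4 G#4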